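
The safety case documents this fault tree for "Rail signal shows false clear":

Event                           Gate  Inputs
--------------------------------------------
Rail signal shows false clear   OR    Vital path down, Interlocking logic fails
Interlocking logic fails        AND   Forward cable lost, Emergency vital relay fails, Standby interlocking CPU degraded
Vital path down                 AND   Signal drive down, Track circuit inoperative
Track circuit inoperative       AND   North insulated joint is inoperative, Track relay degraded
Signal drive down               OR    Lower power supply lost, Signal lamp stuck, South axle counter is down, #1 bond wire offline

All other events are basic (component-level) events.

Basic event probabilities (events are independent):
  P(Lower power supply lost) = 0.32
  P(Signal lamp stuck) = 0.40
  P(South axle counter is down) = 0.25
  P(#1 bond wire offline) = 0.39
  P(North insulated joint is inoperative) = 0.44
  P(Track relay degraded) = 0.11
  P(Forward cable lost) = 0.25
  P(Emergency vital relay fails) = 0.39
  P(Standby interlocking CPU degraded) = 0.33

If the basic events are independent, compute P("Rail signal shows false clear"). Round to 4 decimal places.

P(Signal drive down) [OR] = 1 − (1−0.32) × (1−0.40) × (1−0.25) × (1−0.39) = 0.813340
P(Track circuit inoperative) [AND] = 0.44 × 0.11 = 0.048400
P(Vital path down) [AND] = 0.813340 × 0.048400 = 0.039366
P(Interlocking logic fails) [AND] = 0.25 × 0.39 × 0.33 = 0.032175
P(Rail signal shows false clear) [OR] = 1 − (1−0.039366) × (1−0.032175) = 0.070274
Rounded to 4 decimal places: P(Rail signal shows false clear) ≈ 0.0703.

0.0703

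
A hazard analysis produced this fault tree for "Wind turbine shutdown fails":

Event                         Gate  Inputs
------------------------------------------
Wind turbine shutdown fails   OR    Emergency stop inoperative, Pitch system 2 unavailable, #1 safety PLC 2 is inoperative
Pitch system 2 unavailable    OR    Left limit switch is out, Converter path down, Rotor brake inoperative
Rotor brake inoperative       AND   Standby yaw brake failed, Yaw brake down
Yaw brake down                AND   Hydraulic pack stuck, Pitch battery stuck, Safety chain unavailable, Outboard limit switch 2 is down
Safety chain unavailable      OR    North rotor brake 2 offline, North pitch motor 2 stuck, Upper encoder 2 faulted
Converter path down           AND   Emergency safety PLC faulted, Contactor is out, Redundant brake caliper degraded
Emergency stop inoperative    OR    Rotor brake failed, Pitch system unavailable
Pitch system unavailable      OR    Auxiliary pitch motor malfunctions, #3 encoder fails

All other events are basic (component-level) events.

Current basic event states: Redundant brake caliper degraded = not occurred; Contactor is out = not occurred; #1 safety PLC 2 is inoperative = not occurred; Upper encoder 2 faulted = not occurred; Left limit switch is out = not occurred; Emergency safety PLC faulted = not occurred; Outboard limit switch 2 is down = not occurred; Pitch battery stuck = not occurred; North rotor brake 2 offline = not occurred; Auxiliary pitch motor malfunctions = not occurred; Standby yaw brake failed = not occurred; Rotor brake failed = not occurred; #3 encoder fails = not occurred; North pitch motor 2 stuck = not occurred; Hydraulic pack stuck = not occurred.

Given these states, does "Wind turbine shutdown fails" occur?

Pitch system unavailable [OR]: Auxiliary pitch motor malfunctions=not, #3 encoder fails=not → no input occurs → does not occur.
Emergency stop inoperative [OR]: Rotor brake failed=not, Pitch system unavailable=not → no input occurs → does not occur.
Converter path down [AND]: Emergency safety PLC faulted=not, Contactor is out=not, Redundant brake caliper degraded=not → not all inputs occur → does not occur.
Safety chain unavailable [OR]: North rotor brake 2 offline=not, North pitch motor 2 stuck=not, Upper encoder 2 faulted=not → no input occurs → does not occur.
Yaw brake down [AND]: Hydraulic pack stuck=not, Pitch battery stuck=not, Safety chain unavailable=not, Outboard limit switch 2 is down=not → not all inputs occur → does not occur.
Rotor brake inoperative [AND]: Standby yaw brake failed=not, Yaw brake down=not → not all inputs occur → does not occur.
Pitch system 2 unavailable [OR]: Left limit switch is out=not, Converter path down=not, Rotor brake inoperative=not → no input occurs → does not occur.
Wind turbine shutdown fails [OR]: Emergency stop inoperative=not, Pitch system 2 unavailable=not, #1 safety PLC 2 is inoperative=not → no input occurs → does not occur.

No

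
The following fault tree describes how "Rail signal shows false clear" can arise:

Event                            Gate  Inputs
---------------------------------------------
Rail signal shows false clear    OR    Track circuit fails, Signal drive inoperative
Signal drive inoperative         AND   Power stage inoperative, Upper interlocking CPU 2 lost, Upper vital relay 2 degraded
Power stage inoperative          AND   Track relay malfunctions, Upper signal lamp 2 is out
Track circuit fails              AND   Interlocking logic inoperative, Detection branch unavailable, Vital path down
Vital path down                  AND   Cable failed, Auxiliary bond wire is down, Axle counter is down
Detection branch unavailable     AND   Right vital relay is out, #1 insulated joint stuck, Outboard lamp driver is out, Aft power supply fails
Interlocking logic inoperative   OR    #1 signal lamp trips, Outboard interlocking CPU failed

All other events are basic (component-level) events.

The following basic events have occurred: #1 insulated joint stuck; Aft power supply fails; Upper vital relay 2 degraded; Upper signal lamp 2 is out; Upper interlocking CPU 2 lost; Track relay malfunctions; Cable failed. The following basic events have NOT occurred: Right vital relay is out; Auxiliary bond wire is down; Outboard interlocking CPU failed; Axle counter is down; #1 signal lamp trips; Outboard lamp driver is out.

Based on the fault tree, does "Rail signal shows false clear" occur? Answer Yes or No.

Interlocking logic inoperative [OR]: #1 signal lamp trips=not, Outboard interlocking CPU failed=not → no input occurs → does not occur.
Detection branch unavailable [AND]: Right vital relay is out=not, #1 insulated joint stuck=occurs, Outboard lamp driver is out=not, Aft power supply fails=occurs → not all inputs occur → does not occur.
Vital path down [AND]: Cable failed=occurs, Auxiliary bond wire is down=not, Axle counter is down=not → not all inputs occur → does not occur.
Track circuit fails [AND]: Interlocking logic inoperative=not, Detection branch unavailable=not, Vital path down=not → not all inputs occur → does not occur.
Power stage inoperative [AND]: Track relay malfunctions=occurs, Upper signal lamp 2 is out=occurs → all inputs occur → occurs.
Signal drive inoperative [AND]: Power stage inoperative=occurs, Upper interlocking CPU 2 lost=occurs, Upper vital relay 2 degraded=occurs → all inputs occur → occurs.
Rail signal shows false clear [OR]: Track circuit fails=not, Signal drive inoperative=occurs → at least one input occurs → occurs.

Yes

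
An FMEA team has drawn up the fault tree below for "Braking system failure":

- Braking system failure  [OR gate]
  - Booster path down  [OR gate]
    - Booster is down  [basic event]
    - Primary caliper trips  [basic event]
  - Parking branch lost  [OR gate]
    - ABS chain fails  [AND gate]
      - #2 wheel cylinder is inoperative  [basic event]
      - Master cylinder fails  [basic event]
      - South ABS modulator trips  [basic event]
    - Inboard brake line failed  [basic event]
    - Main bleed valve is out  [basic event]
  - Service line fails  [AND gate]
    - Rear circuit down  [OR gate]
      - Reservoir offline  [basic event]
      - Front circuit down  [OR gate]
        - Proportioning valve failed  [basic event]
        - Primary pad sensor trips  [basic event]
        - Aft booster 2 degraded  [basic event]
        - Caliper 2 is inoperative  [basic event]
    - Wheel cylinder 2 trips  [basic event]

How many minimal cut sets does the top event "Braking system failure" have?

10

Booster path down [OR]: union of children's cut sets → 2 cut set(s).
ABS chain fails [AND]: one cut set from each child combined → 1 × 1 × 1 = 1 cut set(s).
Parking branch lost [OR]: union of children's cut sets → 3 cut set(s).
Front circuit down [OR]: union of children's cut sets → 4 cut set(s).
Rear circuit down [OR]: union of children's cut sets → 5 cut set(s).
Service line fails [AND]: one cut set from each child combined → 5 × 1 = 5 cut set(s).
Braking system failure [OR]: union of children's cut sets → 10 cut set(s).
Minimal cut sets: {Booster is down}; {Primary caliper trips}; {#2 wheel cylinder is inoperative, Master cylinder fails, South ABS modulator trips}; {Inboard brake line failed}; {Main bleed valve is out}; {Reservoir offline, Wheel cylinder 2 trips}; {Proportioning valve failed, Wheel cylinder 2 trips}; {Primary pad sensor trips, Wheel cylinder 2 trips}; {Aft booster 2 degraded, Wheel cylinder 2 trips}; {Caliper 2 is inoperative, Wheel cylinder 2 trips}.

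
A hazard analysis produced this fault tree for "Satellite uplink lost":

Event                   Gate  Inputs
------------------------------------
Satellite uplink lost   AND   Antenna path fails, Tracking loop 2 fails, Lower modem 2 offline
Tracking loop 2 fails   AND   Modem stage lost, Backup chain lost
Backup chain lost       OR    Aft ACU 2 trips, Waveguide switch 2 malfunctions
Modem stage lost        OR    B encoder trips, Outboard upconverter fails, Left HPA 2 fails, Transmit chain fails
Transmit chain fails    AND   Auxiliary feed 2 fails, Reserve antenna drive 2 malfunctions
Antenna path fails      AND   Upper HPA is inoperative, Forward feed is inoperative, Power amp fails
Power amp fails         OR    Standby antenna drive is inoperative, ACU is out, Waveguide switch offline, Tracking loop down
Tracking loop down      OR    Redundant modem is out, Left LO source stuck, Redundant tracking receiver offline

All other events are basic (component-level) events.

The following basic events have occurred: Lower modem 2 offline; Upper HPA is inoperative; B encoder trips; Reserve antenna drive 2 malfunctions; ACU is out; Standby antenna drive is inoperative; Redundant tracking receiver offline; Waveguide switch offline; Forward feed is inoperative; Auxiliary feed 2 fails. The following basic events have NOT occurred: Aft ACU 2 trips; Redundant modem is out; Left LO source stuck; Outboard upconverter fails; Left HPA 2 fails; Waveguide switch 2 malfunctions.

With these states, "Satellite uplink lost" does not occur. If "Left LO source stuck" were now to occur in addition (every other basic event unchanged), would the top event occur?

No

Counterfactual: set "Left LO source stuck" to occurred.
Tracking loop down [OR]: Redundant modem is out=not, Left LO source stuck=occurs, Redundant tracking receiver offline=occurs → at least one input occurs → occurs.
Power amp fails [OR]: Standby antenna drive is inoperative=occurs, ACU is out=occurs, Waveguide switch offline=occurs, Tracking loop down=occurs → at least one input occurs → occurs.
Antenna path fails [AND]: Upper HPA is inoperative=occurs, Forward feed is inoperative=occurs, Power amp fails=occurs → all inputs occur → occurs.
Transmit chain fails [AND]: Auxiliary feed 2 fails=occurs, Reserve antenna drive 2 malfunctions=occurs → all inputs occur → occurs.
Modem stage lost [OR]: B encoder trips=occurs, Outboard upconverter fails=not, Left HPA 2 fails=not, Transmit chain fails=occurs → at least one input occurs → occurs.
Backup chain lost [OR]: Aft ACU 2 trips=not, Waveguide switch 2 malfunctions=not → no input occurs → does not occur.
Tracking loop 2 fails [AND]: Modem stage lost=occurs, Backup chain lost=not → not all inputs occur → does not occur.
Satellite uplink lost [AND]: Antenna path fails=occurs, Tracking loop 2 fails=not, Lower modem 2 offline=occurs → not all inputs occur → does not occur.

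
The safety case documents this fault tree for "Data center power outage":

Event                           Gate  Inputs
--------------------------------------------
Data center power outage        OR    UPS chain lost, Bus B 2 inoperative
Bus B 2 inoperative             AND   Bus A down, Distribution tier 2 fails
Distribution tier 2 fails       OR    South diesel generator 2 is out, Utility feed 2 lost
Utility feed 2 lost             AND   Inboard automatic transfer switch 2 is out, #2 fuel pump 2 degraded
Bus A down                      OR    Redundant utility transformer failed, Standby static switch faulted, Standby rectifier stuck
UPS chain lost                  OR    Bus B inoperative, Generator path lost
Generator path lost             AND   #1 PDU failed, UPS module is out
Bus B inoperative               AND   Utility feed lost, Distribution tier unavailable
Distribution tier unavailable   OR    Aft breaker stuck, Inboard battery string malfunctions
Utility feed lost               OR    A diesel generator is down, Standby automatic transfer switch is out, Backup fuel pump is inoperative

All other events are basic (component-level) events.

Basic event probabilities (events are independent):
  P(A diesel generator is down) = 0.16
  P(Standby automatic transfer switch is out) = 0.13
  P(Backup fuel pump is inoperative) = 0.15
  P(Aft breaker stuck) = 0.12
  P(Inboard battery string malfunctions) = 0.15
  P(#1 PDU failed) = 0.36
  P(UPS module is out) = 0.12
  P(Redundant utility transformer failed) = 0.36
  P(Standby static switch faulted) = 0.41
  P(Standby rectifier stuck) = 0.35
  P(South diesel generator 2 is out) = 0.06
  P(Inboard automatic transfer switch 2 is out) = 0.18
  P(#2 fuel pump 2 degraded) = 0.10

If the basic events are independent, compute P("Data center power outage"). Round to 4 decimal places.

0.1848

P(Utility feed lost) [OR] = 1 − (1−0.16) × (1−0.13) × (1−0.15) = 0.378820
P(Distribution tier unavailable) [OR] = 1 − (1−0.12) × (1−0.15) = 0.252000
P(Bus B inoperative) [AND] = 0.378820 × 0.252000 = 0.095463
P(Generator path lost) [AND] = 0.36 × 0.12 = 0.043200
P(UPS chain lost) [OR] = 1 − (1−0.095463) × (1−0.043200) = 0.134539
P(Bus A down) [OR] = 1 − (1−0.36) × (1−0.41) × (1−0.35) = 0.754560
P(Utility feed 2 lost) [AND] = 0.18 × 0.10 = 0.018000
P(Distribution tier 2 fails) [OR] = 1 − (1−0.06) × (1−0.018000) = 0.076920
P(Bus B 2 inoperative) [AND] = 0.754560 × 0.076920 = 0.058041
P(Data center power outage) [OR] = 1 − (1−0.134539) × (1−0.058041) = 0.184771
Rounded to 4 decimal places: P(Data center power outage) ≈ 0.1848.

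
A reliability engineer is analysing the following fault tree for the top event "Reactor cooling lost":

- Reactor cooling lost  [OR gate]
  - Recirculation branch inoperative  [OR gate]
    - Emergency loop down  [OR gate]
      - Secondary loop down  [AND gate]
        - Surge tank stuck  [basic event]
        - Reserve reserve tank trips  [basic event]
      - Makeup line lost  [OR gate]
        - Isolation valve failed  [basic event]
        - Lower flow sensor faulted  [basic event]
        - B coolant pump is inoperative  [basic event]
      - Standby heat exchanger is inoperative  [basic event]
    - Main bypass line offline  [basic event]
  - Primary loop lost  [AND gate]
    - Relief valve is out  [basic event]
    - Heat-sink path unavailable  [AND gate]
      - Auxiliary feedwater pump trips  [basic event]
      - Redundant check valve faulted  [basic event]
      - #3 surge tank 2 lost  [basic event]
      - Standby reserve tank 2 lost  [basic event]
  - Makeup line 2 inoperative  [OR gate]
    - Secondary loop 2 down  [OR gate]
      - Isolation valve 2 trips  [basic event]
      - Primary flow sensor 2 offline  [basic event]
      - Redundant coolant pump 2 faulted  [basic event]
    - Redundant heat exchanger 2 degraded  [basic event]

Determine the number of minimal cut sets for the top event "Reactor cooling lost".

Secondary loop down [AND]: one cut set from each child combined → 1 × 1 = 1 cut set(s).
Makeup line lost [OR]: union of children's cut sets → 3 cut set(s).
Emergency loop down [OR]: union of children's cut sets → 5 cut set(s).
Recirculation branch inoperative [OR]: union of children's cut sets → 6 cut set(s).
Heat-sink path unavailable [AND]: one cut set from each child combined → 1 × 1 × 1 × 1 = 1 cut set(s).
Primary loop lost [AND]: one cut set from each child combined → 1 × 1 = 1 cut set(s).
Secondary loop 2 down [OR]: union of children's cut sets → 3 cut set(s).
Makeup line 2 inoperative [OR]: union of children's cut sets → 4 cut set(s).
Reactor cooling lost [OR]: union of children's cut sets → 11 cut set(s).

11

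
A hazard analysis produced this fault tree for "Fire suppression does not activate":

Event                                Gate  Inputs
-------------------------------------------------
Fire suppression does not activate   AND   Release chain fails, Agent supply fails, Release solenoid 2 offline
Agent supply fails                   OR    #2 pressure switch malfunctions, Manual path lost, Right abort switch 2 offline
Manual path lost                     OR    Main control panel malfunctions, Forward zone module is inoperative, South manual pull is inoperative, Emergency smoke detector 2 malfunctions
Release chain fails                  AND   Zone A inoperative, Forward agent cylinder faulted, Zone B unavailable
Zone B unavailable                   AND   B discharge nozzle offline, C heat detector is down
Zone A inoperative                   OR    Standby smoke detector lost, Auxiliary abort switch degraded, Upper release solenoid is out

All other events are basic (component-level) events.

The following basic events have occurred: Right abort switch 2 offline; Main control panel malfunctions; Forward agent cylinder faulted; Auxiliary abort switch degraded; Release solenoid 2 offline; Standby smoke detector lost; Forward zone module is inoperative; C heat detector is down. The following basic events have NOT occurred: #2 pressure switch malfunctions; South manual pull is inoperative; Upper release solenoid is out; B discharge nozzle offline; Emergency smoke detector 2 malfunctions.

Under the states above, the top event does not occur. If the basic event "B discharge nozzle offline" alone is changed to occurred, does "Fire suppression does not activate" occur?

Yes

Counterfactual: set "B discharge nozzle offline" to occurred.
Zone A inoperative [OR]: Standby smoke detector lost=occurs, Auxiliary abort switch degraded=occurs, Upper release solenoid is out=not → at least one input occurs → occurs.
Zone B unavailable [AND]: B discharge nozzle offline=occurs, C heat detector is down=occurs → all inputs occur → occurs.
Release chain fails [AND]: Zone A inoperative=occurs, Forward agent cylinder faulted=occurs, Zone B unavailable=occurs → all inputs occur → occurs.
Manual path lost [OR]: Main control panel malfunctions=occurs, Forward zone module is inoperative=occurs, South manual pull is inoperative=not, Emergency smoke detector 2 malfunctions=not → at least one input occurs → occurs.
Agent supply fails [OR]: #2 pressure switch malfunctions=not, Manual path lost=occurs, Right abort switch 2 offline=occurs → at least one input occurs → occurs.
Fire suppression does not activate [AND]: Release chain fails=occurs, Agent supply fails=occurs, Release solenoid 2 offline=occurs → all inputs occur → occurs.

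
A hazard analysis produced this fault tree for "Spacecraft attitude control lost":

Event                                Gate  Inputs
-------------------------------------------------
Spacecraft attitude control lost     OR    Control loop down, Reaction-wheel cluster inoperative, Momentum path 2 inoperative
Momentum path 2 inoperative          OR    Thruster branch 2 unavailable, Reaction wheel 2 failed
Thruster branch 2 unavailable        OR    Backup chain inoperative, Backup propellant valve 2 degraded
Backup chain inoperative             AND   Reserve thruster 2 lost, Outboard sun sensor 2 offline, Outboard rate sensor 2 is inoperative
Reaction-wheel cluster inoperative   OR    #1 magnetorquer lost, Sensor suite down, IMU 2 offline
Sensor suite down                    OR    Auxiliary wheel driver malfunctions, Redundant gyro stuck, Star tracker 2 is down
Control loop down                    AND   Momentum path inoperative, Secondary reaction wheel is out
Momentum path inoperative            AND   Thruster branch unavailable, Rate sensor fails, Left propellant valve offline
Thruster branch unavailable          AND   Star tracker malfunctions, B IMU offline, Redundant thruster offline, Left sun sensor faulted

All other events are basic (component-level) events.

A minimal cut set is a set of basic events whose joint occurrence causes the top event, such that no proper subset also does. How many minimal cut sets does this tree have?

Thruster branch unavailable [AND]: one cut set from each child combined → 1 × 1 × 1 × 1 = 1 cut set(s).
Momentum path inoperative [AND]: one cut set from each child combined → 1 × 1 × 1 = 1 cut set(s).
Control loop down [AND]: one cut set from each child combined → 1 × 1 = 1 cut set(s).
Sensor suite down [OR]: union of children's cut sets → 3 cut set(s).
Reaction-wheel cluster inoperative [OR]: union of children's cut sets → 5 cut set(s).
Backup chain inoperative [AND]: one cut set from each child combined → 1 × 1 × 1 = 1 cut set(s).
Thruster branch 2 unavailable [OR]: union of children's cut sets → 2 cut set(s).
Momentum path 2 inoperative [OR]: union of children's cut sets → 3 cut set(s).
Spacecraft attitude control lost [OR]: union of children's cut sets → 9 cut set(s).
Minimal cut sets: {B IMU offline, Left propellant valve offline, Left sun sensor faulted, Rate sensor fails, Redundant thruster offline, Secondary reaction wheel is out, Star tracker malfunctions}; {#1 magnetorquer lost}; {Auxiliary wheel driver malfunctions}; {Redundant gyro stuck}; {Star tracker 2 is down}; {IMU 2 offline}; {Outboard rate sensor 2 is inoperative, Outboard sun sensor 2 offline, Reserve thruster 2 lost}; {Backup propellant valve 2 degraded}; {Reaction wheel 2 failed}.

9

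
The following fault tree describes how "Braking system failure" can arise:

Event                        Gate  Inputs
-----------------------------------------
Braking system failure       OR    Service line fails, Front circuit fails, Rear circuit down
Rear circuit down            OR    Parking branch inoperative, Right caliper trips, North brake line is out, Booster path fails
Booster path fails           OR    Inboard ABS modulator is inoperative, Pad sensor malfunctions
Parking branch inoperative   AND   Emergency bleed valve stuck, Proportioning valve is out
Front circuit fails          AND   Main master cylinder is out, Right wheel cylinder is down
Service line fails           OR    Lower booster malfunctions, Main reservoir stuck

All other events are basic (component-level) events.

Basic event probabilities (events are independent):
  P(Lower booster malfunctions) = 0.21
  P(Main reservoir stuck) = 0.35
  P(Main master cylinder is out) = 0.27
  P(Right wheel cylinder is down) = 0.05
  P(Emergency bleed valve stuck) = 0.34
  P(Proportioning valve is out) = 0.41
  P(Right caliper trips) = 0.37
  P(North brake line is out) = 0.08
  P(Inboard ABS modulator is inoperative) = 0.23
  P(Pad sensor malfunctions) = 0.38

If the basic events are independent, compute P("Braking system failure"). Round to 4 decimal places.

0.8794

P(Service line fails) [OR] = 1 − (1−0.21) × (1−0.35) = 0.486500
P(Front circuit fails) [AND] = 0.27 × 0.05 = 0.013500
P(Parking branch inoperative) [AND] = 0.34 × 0.41 = 0.139400
P(Booster path fails) [OR] = 1 − (1−0.23) × (1−0.38) = 0.522600
P(Rear circuit down) [OR] = 1 − (1−0.139400) × (1−0.37) × (1−0.08) × (1−0.522600) = 0.761871
P(Braking system failure) [OR] = 1 − (1−0.486500) × (1−0.013500) × (1−0.761871) = 0.879372
Rounded to 4 decimal places: P(Braking system failure) ≈ 0.8794.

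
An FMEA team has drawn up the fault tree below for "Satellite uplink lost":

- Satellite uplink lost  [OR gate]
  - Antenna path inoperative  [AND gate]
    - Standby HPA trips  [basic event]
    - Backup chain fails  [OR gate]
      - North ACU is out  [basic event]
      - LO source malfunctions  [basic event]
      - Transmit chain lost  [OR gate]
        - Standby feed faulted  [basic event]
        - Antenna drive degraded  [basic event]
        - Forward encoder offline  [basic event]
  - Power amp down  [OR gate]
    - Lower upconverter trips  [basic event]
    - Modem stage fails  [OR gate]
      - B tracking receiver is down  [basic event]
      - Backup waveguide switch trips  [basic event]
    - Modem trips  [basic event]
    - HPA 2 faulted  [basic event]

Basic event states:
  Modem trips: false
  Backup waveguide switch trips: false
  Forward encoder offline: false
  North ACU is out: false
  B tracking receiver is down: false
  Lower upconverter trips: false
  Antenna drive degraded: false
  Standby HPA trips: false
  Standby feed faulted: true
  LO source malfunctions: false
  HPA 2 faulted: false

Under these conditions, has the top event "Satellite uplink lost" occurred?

Transmit chain lost [OR]: Standby feed faulted=occurs, Antenna drive degraded=not, Forward encoder offline=not → at least one input occurs → occurs.
Backup chain fails [OR]: North ACU is out=not, LO source malfunctions=not, Transmit chain lost=occurs → at least one input occurs → occurs.
Antenna path inoperative [AND]: Standby HPA trips=not, Backup chain fails=occurs → not all inputs occur → does not occur.
Modem stage fails [OR]: B tracking receiver is down=not, Backup waveguide switch trips=not → no input occurs → does not occur.
Power amp down [OR]: Lower upconverter trips=not, Modem stage fails=not, Modem trips=not, HPA 2 faulted=not → no input occurs → does not occur.
Satellite uplink lost [OR]: Antenna path inoperative=not, Power amp down=not → no input occurs → does not occur.

No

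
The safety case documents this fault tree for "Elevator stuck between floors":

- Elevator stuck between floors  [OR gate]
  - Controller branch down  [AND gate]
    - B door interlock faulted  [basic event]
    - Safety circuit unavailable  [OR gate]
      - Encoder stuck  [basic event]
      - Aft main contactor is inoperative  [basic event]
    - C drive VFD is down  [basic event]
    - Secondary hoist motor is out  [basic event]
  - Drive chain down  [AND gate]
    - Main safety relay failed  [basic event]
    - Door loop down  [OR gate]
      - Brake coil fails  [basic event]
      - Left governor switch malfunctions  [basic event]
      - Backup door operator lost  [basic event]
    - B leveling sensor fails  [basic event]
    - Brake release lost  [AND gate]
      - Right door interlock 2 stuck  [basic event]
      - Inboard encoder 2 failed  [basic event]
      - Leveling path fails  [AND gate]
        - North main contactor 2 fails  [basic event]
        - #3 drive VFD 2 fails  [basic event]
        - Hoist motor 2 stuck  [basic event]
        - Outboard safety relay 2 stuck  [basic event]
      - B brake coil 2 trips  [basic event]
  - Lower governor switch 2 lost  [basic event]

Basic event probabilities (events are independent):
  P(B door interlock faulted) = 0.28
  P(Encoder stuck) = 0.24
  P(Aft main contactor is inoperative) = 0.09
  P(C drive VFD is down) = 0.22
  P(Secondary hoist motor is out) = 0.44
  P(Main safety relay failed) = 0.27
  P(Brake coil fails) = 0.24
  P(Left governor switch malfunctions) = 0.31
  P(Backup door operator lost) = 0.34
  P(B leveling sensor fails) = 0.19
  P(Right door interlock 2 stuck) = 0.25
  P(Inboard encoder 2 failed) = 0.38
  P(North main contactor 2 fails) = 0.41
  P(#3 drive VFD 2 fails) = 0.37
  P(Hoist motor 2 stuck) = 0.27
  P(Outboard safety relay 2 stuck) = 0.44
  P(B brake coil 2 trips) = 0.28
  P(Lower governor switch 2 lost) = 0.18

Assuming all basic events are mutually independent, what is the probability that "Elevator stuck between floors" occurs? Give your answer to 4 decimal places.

P(Safety circuit unavailable) [OR] = 1 − (1−0.24) × (1−0.09) = 0.308400
P(Controller branch down) [AND] = 0.28 × 0.308400 × 0.22 × 0.44 = 0.008359
P(Door loop down) [OR] = 1 − (1−0.24) × (1−0.31) × (1−0.34) = 0.653896
P(Leveling path fails) [AND] = 0.41 × 0.37 × 0.27 × 0.44 = 0.018022
P(Brake release lost) [AND] = 0.25 × 0.38 × 0.018022 × 0.28 = 0.000479
P(Drive chain down) [AND] = 0.27 × 0.653896 × 0.19 × 0.000479 = 0.000016
P(Elevator stuck between floors) [OR] = 1 − (1−0.008359) × (1−0.000016) × (1−0.18) = 0.186867
Rounded to 4 decimal places: P(Elevator stuck between floors) ≈ 0.1869.

0.1869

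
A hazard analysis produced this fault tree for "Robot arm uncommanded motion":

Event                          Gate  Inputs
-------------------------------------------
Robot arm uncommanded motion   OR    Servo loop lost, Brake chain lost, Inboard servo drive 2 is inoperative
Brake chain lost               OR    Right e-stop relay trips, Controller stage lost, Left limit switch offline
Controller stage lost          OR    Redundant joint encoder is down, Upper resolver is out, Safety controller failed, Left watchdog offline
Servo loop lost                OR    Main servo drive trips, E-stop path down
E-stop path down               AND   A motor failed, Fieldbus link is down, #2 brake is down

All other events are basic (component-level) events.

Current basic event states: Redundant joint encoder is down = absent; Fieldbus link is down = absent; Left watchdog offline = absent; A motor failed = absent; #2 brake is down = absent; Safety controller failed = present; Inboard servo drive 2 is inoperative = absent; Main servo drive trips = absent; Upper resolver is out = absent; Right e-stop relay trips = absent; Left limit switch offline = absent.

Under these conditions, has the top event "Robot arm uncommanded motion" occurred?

Yes

E-stop path down [AND]: A motor failed=not, Fieldbus link is down=not, #2 brake is down=not → not all inputs occur → does not occur.
Servo loop lost [OR]: Main servo drive trips=not, E-stop path down=not → no input occurs → does not occur.
Controller stage lost [OR]: Redundant joint encoder is down=not, Upper resolver is out=not, Safety controller failed=occurs, Left watchdog offline=not → at least one input occurs → occurs.
Brake chain lost [OR]: Right e-stop relay trips=not, Controller stage lost=occurs, Left limit switch offline=not → at least one input occurs → occurs.
Robot arm uncommanded motion [OR]: Servo loop lost=not, Brake chain lost=occurs, Inboard servo drive 2 is inoperative=not → at least one input occurs → occurs.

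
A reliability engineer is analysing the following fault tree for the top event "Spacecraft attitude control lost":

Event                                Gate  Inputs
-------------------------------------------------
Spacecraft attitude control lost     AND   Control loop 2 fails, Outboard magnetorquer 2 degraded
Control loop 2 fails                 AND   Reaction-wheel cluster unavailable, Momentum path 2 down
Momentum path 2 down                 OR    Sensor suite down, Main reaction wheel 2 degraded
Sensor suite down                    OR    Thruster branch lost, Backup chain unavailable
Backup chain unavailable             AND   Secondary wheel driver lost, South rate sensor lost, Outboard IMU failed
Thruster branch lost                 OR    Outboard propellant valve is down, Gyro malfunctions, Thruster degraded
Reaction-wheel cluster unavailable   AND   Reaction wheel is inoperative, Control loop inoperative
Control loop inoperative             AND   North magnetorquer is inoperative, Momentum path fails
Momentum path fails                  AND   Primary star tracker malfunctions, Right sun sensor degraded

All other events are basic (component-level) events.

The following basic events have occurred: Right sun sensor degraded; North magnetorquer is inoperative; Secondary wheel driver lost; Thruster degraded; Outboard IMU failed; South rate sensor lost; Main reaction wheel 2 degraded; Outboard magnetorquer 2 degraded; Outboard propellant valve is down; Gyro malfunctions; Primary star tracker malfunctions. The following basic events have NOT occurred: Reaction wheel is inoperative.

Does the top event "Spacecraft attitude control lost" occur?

No

Momentum path fails [AND]: Primary star tracker malfunctions=occurs, Right sun sensor degraded=occurs → all inputs occur → occurs.
Control loop inoperative [AND]: North magnetorquer is inoperative=occurs, Momentum path fails=occurs → all inputs occur → occurs.
Reaction-wheel cluster unavailable [AND]: Reaction wheel is inoperative=not, Control loop inoperative=occurs → not all inputs occur → does not occur.
Thruster branch lost [OR]: Outboard propellant valve is down=occurs, Gyro malfunctions=occurs, Thruster degraded=occurs → at least one input occurs → occurs.
Backup chain unavailable [AND]: Secondary wheel driver lost=occurs, South rate sensor lost=occurs, Outboard IMU failed=occurs → all inputs occur → occurs.
Sensor suite down [OR]: Thruster branch lost=occurs, Backup chain unavailable=occurs → at least one input occurs → occurs.
Momentum path 2 down [OR]: Sensor suite down=occurs, Main reaction wheel 2 degraded=occurs → at least one input occurs → occurs.
Control loop 2 fails [AND]: Reaction-wheel cluster unavailable=not, Momentum path 2 down=occurs → not all inputs occur → does not occur.
Spacecraft attitude control lost [AND]: Control loop 2 fails=not, Outboard magnetorquer 2 degraded=occurs → not all inputs occur → does not occur.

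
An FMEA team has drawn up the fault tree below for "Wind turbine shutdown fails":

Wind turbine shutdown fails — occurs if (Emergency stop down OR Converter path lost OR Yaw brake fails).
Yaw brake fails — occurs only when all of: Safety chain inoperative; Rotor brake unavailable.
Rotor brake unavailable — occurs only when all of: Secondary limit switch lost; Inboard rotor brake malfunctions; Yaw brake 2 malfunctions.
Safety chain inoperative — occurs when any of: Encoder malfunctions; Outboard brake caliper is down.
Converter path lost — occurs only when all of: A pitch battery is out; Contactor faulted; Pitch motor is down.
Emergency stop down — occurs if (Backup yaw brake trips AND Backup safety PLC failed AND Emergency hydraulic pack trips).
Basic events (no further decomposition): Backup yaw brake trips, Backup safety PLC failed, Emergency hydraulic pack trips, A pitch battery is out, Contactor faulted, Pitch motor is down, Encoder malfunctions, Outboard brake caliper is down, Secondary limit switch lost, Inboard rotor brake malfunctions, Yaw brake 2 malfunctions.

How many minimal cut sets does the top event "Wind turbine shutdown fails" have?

4

Emergency stop down [AND]: one cut set from each child combined → 1 × 1 × 1 = 1 cut set(s).
Converter path lost [AND]: one cut set from each child combined → 1 × 1 × 1 = 1 cut set(s).
Safety chain inoperative [OR]: union of children's cut sets → 2 cut set(s).
Rotor brake unavailable [AND]: one cut set from each child combined → 1 × 1 × 1 = 1 cut set(s).
Yaw brake fails [AND]: one cut set from each child combined → 2 × 1 = 2 cut set(s).
Wind turbine shutdown fails [OR]: union of children's cut sets → 4 cut set(s).
Minimal cut sets: {Backup safety PLC failed, Backup yaw brake trips, Emergency hydraulic pack trips}; {A pitch battery is out, Contactor faulted, Pitch motor is down}; {Encoder malfunctions, Inboard rotor brake malfunctions, Secondary limit switch lost, Yaw brake 2 malfunctions}; {Inboard rotor brake malfunctions, Outboard brake caliper is down, Secondary limit switch lost, Yaw brake 2 malfunctions}.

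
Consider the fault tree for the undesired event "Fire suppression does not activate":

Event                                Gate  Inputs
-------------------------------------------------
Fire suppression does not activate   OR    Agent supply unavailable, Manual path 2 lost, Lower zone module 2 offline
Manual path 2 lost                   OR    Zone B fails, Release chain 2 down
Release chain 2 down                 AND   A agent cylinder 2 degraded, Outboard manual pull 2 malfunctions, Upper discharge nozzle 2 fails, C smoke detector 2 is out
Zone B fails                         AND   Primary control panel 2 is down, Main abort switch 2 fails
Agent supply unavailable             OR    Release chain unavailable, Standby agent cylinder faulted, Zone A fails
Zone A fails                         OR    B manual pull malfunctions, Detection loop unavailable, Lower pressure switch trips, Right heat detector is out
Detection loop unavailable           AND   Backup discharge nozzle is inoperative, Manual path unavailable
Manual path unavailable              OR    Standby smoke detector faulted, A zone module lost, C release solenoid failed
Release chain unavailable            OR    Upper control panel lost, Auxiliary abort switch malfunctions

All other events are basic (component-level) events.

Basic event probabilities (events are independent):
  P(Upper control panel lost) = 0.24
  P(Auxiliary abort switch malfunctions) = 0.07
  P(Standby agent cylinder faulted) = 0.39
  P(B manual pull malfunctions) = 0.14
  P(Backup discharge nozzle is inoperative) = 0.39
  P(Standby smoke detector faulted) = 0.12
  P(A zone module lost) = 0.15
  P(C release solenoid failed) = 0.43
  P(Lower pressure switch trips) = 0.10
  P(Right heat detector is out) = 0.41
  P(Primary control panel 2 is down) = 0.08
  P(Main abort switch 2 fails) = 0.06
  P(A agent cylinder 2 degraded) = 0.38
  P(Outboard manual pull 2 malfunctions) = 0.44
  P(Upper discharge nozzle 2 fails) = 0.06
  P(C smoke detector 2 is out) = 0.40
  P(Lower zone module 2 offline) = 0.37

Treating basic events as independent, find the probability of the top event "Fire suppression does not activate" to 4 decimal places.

0.9046

P(Release chain unavailable) [OR] = 1 − (1−0.24) × (1−0.07) = 0.293200
P(Manual path unavailable) [OR] = 1 − (1−0.12) × (1−0.15) × (1−0.43) = 0.573640
P(Detection loop unavailable) [AND] = 0.39 × 0.573640 = 0.223720
P(Zone A fails) [OR] = 1 − (1−0.14) × (1−0.223720) × (1−0.10) × (1−0.41) = 0.645504
P(Agent supply unavailable) [OR] = 1 − (1−0.293200) × (1−0.39) × (1−0.645504) = 0.847160
P(Zone B fails) [AND] = 0.08 × 0.06 = 0.004800
P(Release chain 2 down) [AND] = 0.38 × 0.44 × 0.06 × 0.40 = 0.004013
P(Manual path 2 lost) [OR] = 1 − (1−0.004800) × (1−0.004013) = 0.008794
P(Fire suppression does not activate) [OR] = 1 − (1−0.847160) × (1−0.008794) × (1−0.37) = 0.904558
Rounded to 4 decimal places: P(Fire suppression does not activate) ≈ 0.9046.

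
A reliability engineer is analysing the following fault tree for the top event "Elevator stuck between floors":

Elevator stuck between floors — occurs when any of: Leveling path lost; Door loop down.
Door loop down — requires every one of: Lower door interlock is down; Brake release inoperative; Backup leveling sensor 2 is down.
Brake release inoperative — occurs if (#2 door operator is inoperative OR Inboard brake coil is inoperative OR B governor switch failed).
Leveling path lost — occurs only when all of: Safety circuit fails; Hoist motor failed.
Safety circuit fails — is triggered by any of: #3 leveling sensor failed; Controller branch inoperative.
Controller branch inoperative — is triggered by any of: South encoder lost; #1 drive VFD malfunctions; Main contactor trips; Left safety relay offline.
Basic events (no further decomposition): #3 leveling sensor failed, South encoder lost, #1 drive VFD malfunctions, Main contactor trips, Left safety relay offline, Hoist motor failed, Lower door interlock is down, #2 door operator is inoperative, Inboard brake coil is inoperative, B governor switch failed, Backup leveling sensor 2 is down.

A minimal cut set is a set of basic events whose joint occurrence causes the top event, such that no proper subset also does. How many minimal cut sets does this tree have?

8

Controller branch inoperative [OR]: union of children's cut sets → 4 cut set(s).
Safety circuit fails [OR]: union of children's cut sets → 5 cut set(s).
Leveling path lost [AND]: one cut set from each child combined → 5 × 1 = 5 cut set(s).
Brake release inoperative [OR]: union of children's cut sets → 3 cut set(s).
Door loop down [AND]: one cut set from each child combined → 1 × 3 × 1 = 3 cut set(s).
Elevator stuck between floors [OR]: union of children's cut sets → 8 cut set(s).
Minimal cut sets: {#3 leveling sensor failed, Hoist motor failed}; {Hoist motor failed, South encoder lost}; {#1 drive VFD malfunctions, Hoist motor failed}; {Hoist motor failed, Main contactor trips}; {Hoist motor failed, Left safety relay offline}; {#2 door operator is inoperative, Backup leveling sensor 2 is down, Lower door interlock is down}; {Backup leveling sensor 2 is down, Inboard brake coil is inoperative, Lower door interlock is down}; {B governor switch failed, Backup leveling sensor 2 is down, Lower door interlock is down}.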